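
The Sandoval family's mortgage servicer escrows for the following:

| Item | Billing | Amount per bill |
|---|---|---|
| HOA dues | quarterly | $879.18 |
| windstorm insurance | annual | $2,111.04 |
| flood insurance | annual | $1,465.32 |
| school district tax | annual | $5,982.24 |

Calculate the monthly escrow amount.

HOA dues: $879.18 × 4 = $3,516.72 annually
Windstorm insurance: $2,111.04 annually
Flood insurance: $1,465.32 annually
School district tax: $5,982.24 annually
Combined annual = $13,075.32
Per month = $13,075.32 / 12 = $1,089.61

$1,089.61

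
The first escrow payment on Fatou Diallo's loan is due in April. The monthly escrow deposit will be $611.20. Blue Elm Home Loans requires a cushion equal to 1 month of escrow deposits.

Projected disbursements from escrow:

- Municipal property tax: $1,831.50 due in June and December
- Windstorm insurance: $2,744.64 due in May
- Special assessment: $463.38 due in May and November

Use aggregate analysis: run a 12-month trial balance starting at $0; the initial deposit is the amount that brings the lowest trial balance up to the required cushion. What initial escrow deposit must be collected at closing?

Cushion = 1 × $611.20 = $611.20
Trial balance (start $0, +$611.20 each month, − disbursements):
  Apr: +$611.20 → $611.20
  May: +$611.20 − $3,208.02 → -$1,985.62
  Jun: +$611.20 − $1,831.50 → -$3,205.92
  Jul: +$611.20 → -$2,594.72
  Aug: +$611.20 → -$1,983.52
  Sep: +$611.20 → -$1,372.32
  Oct: +$611.20 → -$761.12
  Nov: +$611.20 − $463.38 → -$613.30
  Dec: +$611.20 − $1,831.50 → -$1,833.60
  Jan: +$611.20 → -$1,222.40
  Feb: +$611.20 → -$611.20
  Mar: +$611.20 → $0.00
Lowest trial balance = -$3,205.92 (Jun)
Initial deposit = cushion − low point = $611.20 − (-$3,205.92) = $3,817.12

$3,817.12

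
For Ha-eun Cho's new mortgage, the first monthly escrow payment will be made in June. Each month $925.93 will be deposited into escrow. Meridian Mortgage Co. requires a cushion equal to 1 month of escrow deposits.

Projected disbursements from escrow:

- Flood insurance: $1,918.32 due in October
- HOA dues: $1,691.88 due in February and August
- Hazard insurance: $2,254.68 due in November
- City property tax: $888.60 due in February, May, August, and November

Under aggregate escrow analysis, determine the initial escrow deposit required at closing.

Cushion = 1 × $925.93 = $925.93
Trial balance (start $0, +$925.93 each month, − disbursements):
  Jun: +$925.93 → $925.93
  Jul: +$925.93 → $1,851.86
  Aug: +$925.93 − $2,580.48 → $197.31
  Sep: +$925.93 → $1,123.24
  Oct: +$925.93 − $1,918.32 → $130.85
  Nov: +$925.93 − $3,143.28 → -$2,086.50
  Dec: +$925.93 → -$1,160.57
  Jan: +$925.93 → -$234.64
  Feb: +$925.93 − $2,580.48 → -$1,889.19
  Mar: +$925.93 → -$963.26
  Apr: +$925.93 → -$37.33
  May: +$925.93 − $888.60 → $0.00
Lowest trial balance = -$2,086.50 (Nov)
Initial deposit = cushion − low point = $925.93 − (-$2,086.50) = $3,012.43

$3,012.43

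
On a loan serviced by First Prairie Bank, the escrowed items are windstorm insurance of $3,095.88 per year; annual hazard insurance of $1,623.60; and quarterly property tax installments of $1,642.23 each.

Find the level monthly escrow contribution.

$940.70

Windstorm insurance — $3,095.88 per year
Hazard insurance — $1,623.60 per year
Property tax — $1,642.23 × 4 = $6,568.92 per year
Total per year = $3,095.88 + $1,623.60 + $6,568.92 = $11,288.40
Monthly = $11,288.40 ÷ 12 = $940.70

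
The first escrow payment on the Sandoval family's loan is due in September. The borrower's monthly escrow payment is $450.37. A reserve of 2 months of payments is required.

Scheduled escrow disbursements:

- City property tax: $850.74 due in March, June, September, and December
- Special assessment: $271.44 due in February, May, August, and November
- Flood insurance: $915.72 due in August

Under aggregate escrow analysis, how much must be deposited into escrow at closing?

Cushion = 2 × $450.37 = $900.74
Trial balance (start $0, +$450.37 each month, − disbursements):
  Sep: +$450.37 − $850.74 → -$400.37
  Oct: +$450.37 → $50.00
  Nov: +$450.37 − $271.44 → $228.93
  Dec: +$450.37 − $850.74 → -$171.44
  Jan: +$450.37 → $278.93
  Feb: +$450.37 − $271.44 → $457.86
  Mar: +$450.37 − $850.74 → $57.49
  Apr: +$450.37 → $507.86
  May: +$450.37 − $271.44 → $686.79
  Jun: +$450.37 − $850.74 → $286.42
  Jul: +$450.37 → $736.79
  Aug: +$450.37 − $1,187.16 → $0.00
Lowest trial balance = -$400.37 (Sep)
Initial deposit = cushion − low point = $900.74 − (-$400.37) = $1,301.11

$1,301.11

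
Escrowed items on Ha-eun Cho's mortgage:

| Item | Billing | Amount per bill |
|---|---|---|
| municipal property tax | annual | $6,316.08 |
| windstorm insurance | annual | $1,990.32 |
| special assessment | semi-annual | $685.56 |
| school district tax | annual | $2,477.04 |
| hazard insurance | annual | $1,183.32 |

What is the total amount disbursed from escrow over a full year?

Municipal property tax: $6,316.08
Windstorm insurance: $1,990.32
Special assessment: $685.56 × 2 = $1,371.12
School district tax: $2,477.04
Hazard insurance: $1,183.32
Combined annual = $13,337.88

$13,337.88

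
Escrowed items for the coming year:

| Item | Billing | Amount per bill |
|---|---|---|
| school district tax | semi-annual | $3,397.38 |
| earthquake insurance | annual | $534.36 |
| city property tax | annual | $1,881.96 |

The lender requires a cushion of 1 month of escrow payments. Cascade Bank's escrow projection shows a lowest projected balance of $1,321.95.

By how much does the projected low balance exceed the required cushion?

$554.36

School district tax — $3,397.38 × 2 = $6,794.76/yr
Earthquake insurance — $534.36/yr
City property tax — $1,881.96/yr
Yearly total = $9,211.08
Per month = $9,211.08 / 12 = $767.59
Cushion = 1 × $767.59 = $767.59
Excess over cushion: $1,321.95 − $767.59 = $554.36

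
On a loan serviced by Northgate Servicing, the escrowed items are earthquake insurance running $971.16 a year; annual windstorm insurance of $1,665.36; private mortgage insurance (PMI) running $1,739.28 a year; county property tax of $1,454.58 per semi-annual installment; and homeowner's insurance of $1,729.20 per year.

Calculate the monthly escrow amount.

Earthquake insurance — $971.16/yr
Windstorm insurance — $1,665.36/yr
Private mortgage insurance (PMI) — $1,739.28/yr
County property tax — $1,454.58 × 2 = $2,909.16/yr
Homeowner's insurance — $1,729.20/yr
Yearly total = $9,014.16
Monthly = $9,014.16 / 12 = $751.18

$751.18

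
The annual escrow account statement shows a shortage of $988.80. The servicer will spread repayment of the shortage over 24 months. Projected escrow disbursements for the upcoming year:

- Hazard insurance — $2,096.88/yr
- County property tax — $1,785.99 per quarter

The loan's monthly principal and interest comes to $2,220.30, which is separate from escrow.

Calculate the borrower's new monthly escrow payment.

Hazard insurance: $2,096.88 per year
County property tax: $1,785.99 × 4 = $7,143.96 per year
Yearly total = $9,240.84
Monthly = $9,240.84 ÷ 12 = $770.07
Shortage spread = $988.80 / 24 = $41.20/mo
Adjusted monthly = $770.07 + $41.20 = $811.27

$811.27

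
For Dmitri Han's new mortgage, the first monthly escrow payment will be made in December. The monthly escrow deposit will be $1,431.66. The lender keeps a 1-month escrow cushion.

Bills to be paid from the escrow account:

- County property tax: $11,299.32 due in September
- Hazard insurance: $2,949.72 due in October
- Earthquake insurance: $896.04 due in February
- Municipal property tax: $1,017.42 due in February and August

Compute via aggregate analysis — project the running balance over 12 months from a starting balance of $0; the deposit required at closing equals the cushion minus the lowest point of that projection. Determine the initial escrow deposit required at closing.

$2,863.32

Cushion = 1 × $1,431.66 = $1,431.66
Trial balance (start $0, +$1,431.66 each month, − disbursements):
  Dec: +$1,431.66 → $1,431.66
  Jan: +$1,431.66 → $2,863.32
  Feb: +$1,431.66 − $1,913.46 → $2,381.52
  Mar: +$1,431.66 → $3,813.18
  Apr: +$1,431.66 → $5,244.84
  May: +$1,431.66 → $6,676.50
  Jun: +$1,431.66 → $8,108.16
  Jul: +$1,431.66 → $9,539.82
  Aug: +$1,431.66 − $1,017.42 → $9,954.06
  Sep: +$1,431.66 − $11,299.32 → $86.40
  Oct: +$1,431.66 − $2,949.72 → -$1,431.66
  Nov: +$1,431.66 → $0.00
Lowest trial balance = -$1,431.66 (Oct)
Initial deposit = cushion − low point = $1,431.66 − (-$1,431.66) = $2,863.32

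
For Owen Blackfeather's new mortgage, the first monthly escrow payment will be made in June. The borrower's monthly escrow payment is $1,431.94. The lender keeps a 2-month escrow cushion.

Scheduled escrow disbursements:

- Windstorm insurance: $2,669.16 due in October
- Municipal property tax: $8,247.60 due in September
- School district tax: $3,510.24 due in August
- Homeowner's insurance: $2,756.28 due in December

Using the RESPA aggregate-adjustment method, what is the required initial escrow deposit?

$10,131.18

Cushion = 2 × $1,431.94 = $2,863.88
Trial balance (start $0, +$1,431.94 each month, − disbursements):
  Jun: +$1,431.94 → $1,431.94
  Jul: +$1,431.94 → $2,863.88
  Aug: +$1,431.94 − $3,510.24 → $785.58
  Sep: +$1,431.94 − $8,247.60 → -$6,030.08
  Oct: +$1,431.94 − $2,669.16 → -$7,267.30
  Nov: +$1,431.94 → -$5,835.36
  Dec: +$1,431.94 − $2,756.28 → -$7,159.70
  Jan: +$1,431.94 → -$5,727.76
  Feb: +$1,431.94 → -$4,295.82
  Mar: +$1,431.94 → -$2,863.88
  Apr: +$1,431.94 → -$1,431.94
  May: +$1,431.94 → $0.00
Lowest trial balance = -$7,267.30 (Oct)
Initial deposit = cushion − low point = $2,863.88 − (-$7,267.30) = $10,131.18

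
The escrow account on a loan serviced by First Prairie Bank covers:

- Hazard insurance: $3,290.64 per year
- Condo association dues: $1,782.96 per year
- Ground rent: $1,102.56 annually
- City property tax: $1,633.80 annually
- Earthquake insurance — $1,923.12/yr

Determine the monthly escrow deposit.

$811.09

Hazard insurance = $3,290.64 per year
Condo association dues = $1,782.96 per year
Ground rent = $1,102.56 per year
City property tax = $1,633.80 per year
Earthquake insurance = $1,923.12 per year
Total annual escrow = $9,733.08
Per month = $9,733.08 ÷ 12 = $811.09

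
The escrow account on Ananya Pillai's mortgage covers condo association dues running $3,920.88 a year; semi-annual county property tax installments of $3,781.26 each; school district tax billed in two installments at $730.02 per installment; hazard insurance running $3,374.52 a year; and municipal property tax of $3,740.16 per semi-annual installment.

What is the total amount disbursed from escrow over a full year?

Condo association dues = $3,920.88 per year
County property tax = $3,781.26 × 2 = $7,562.52 per year
School district tax = $730.02 × 2 = $1,460.04 per year
Hazard insurance = $3,374.52 per year
Municipal property tax = $3,740.16 × 2 = $7,480.32 per year
Yearly total = $23,798.28

$23,798.28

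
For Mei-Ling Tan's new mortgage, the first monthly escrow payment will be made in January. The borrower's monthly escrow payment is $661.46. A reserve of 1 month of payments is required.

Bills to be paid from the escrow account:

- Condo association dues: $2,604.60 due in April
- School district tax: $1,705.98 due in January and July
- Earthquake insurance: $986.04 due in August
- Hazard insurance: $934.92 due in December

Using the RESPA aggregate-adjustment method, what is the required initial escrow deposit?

$2,372.38

Cushion = 1 × $661.46 = $661.46
Trial balance (start $0, +$661.46 each month, − disbursements):
  Jan: +$661.46 − $1,705.98 → -$1,044.52
  Feb: +$661.46 → -$383.06
  Mar: +$661.46 → $278.40
  Apr: +$661.46 − $2,604.60 → -$1,664.74
  May: +$661.46 → -$1,003.28
  Jun: +$661.46 → -$341.82
  Jul: +$661.46 − $1,705.98 → -$1,386.34
  Aug: +$661.46 − $986.04 → -$1,710.92
  Sep: +$661.46 → -$1,049.46
  Oct: +$661.46 → -$388.00
  Nov: +$661.46 → $273.46
  Dec: +$661.46 − $934.92 → $0.00
Lowest trial balance = -$1,710.92 (Aug)
Initial deposit = cushion − low point = $661.46 − (-$1,710.92) = $2,372.38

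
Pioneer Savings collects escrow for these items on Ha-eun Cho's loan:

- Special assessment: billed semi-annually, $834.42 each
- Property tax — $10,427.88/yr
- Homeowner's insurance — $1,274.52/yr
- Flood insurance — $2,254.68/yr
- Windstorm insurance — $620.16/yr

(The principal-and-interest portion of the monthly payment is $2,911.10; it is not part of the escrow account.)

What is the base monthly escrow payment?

Special assessment = $834.42 × 2 = $1,668.84/yr
Property tax = $10,427.88/yr
Homeowner's insurance = $1,274.52/yr
Flood insurance = $2,254.68/yr
Windstorm insurance = $620.16/yr
Annual escrow total = $16,246.08
Monthly escrow = $16,246.08 ÷ 12 = $1,353.84

$1,353.84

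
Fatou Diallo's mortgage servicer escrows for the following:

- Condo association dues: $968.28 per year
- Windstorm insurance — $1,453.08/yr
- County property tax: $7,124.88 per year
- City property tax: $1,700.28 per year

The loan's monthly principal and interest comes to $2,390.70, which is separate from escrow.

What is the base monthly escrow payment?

$937.21

Condo association dues — $968.28
Windstorm insurance — $1,453.08
County property tax — $7,124.88
City property tax — $1,700.28
Total annual escrow = $11,246.52
Monthly = $11,246.52 ÷ 12 = $937.21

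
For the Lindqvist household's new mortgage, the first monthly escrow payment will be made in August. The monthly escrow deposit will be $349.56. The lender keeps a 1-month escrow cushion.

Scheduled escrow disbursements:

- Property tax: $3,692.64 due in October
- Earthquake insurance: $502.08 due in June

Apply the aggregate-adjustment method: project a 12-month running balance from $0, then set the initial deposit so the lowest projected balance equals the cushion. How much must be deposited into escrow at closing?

$2,993.52

Cushion = 1 × $349.56 = $349.56
Trial balance (start $0, +$349.56 each month, − disbursements):
  Aug: +$349.56 → $349.56
  Sep: +$349.56 → $699.12
  Oct: +$349.56 − $3,692.64 → -$2,643.96
  Nov: +$349.56 → -$2,294.40
  Dec: +$349.56 → -$1,944.84
  Jan: +$349.56 → -$1,595.28
  Feb: +$349.56 → -$1,245.72
  Mar: +$349.56 → -$896.16
  Apr: +$349.56 → -$546.60
  May: +$349.56 → -$197.04
  Jun: +$349.56 − $502.08 → -$349.56
  Jul: +$349.56 → $0.00
Lowest trial balance = -$2,643.96 (Oct)
Initial deposit = cushion − low point = $349.56 − (-$2,643.96) = $2,993.52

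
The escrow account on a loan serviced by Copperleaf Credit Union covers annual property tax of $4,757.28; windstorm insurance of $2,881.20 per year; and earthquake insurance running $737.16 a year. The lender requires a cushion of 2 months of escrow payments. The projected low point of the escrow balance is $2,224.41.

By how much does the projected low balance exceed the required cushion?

Property tax — $4,757.28 annually
Windstorm insurance — $2,881.20 annually
Earthquake insurance — $737.16 annually
Annual escrow total = $4,757.28 + $2,881.20 + $737.16 = $8,375.64
Per month = $8,375.64 / 12 = $697.97
Cushion = 2 × $697.97 = $1,395.94
Surplus = $2,224.41 − $1,395.94 = $828.47

$828.47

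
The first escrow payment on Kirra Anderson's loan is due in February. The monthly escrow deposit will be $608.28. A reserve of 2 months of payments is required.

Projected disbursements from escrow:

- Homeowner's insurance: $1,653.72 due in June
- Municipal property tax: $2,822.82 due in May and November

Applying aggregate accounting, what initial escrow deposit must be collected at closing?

Cushion = 2 × $608.28 = $1,216.56
Trial balance (start $0, +$608.28 each month, − disbursements):
  Feb: +$608.28 → $608.28
  Mar: +$608.28 → $1,216.56
  Apr: +$608.28 → $1,824.84
  May: +$608.28 − $2,822.82 → -$389.70
  Jun: +$608.28 − $1,653.72 → -$1,435.14
  Jul: +$608.28 → -$826.86
  Aug: +$608.28 → -$218.58
  Sep: +$608.28 → $389.70
  Oct: +$608.28 → $997.98
  Nov: +$608.28 − $2,822.82 → -$1,216.56
  Dec: +$608.28 → -$608.28
  Jan: +$608.28 → $0.00
Lowest trial balance = -$1,435.14 (Jun)
Initial deposit = cushion − low point = $1,216.56 − (-$1,435.14) = $2,651.70

$2,651.70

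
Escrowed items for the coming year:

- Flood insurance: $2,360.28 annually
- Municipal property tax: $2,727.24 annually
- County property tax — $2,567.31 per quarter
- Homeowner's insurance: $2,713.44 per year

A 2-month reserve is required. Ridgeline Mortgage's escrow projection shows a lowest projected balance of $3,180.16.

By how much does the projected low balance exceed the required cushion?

$168.46

Flood insurance = $2,360.28/yr
Municipal property tax = $2,727.24/yr
County property tax = $2,567.31 × 4 = $10,269.24/yr
Homeowner's insurance = $2,713.44/yr
Annual escrow total = $2,360.28 + $2,727.24 + $10,269.24 + $2,713.44 = $18,070.20
Base monthly escrow = $18,070.20 ÷ 12 = $1,505.85
Required reserve = 2 × $1,505.85 = $3,011.70
Excess over cushion: $3,180.16 − $3,011.70 = $168.46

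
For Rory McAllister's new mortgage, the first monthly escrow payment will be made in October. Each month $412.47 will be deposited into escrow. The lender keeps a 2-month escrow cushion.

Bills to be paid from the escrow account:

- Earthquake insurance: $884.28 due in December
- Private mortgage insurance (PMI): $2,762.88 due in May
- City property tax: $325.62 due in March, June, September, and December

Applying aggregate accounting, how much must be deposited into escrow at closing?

Cushion = 2 × $412.47 = $824.94
Trial balance (start $0, +$412.47 each month, − disbursements):
  Oct: +$412.47 → $412.47
  Nov: +$412.47 → $824.94
  Dec: +$412.47 − $1,209.90 → $27.51
  Jan: +$412.47 → $439.98
  Feb: +$412.47 → $852.45
  Mar: +$412.47 − $325.62 → $939.30
  Apr: +$412.47 → $1,351.77
  May: +$412.47 − $2,762.88 → -$998.64
  Jun: +$412.47 − $325.62 → -$911.79
  Jul: +$412.47 → -$499.32
  Aug: +$412.47 → -$86.85
  Sep: +$412.47 − $325.62 → $0.00
Lowest trial balance = -$998.64 (May)
Initial deposit = cushion − low point = $824.94 − (-$998.64) = $1,823.58

$1,823.58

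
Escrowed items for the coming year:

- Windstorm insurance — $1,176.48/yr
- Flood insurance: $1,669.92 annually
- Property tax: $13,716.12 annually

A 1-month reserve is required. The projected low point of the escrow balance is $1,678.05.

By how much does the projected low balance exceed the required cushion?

Windstorm insurance = $1,176.48/yr
Flood insurance = $1,669.92/yr
Property tax = $13,716.12/yr
Annual escrow total = $1,176.48 + $1,669.92 + $13,716.12 = $16,562.52
Per month = $16,562.52 ÷ 12 = $1,380.21
Required cushion = 1 × $1,380.21 = $1,380.21
Excess over cushion: $1,678.05 − $1,380.21 = $297.84

$297.84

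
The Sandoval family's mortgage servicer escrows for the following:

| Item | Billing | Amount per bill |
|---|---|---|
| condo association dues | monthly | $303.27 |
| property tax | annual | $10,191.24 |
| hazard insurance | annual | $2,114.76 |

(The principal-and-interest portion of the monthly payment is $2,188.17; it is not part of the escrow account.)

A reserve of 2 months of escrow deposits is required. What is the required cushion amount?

$2,657.54

Condo association dues = $303.27 × 12 = $3,639.24 per year
Property tax = $10,191.24 per year
Hazard insurance = $2,114.76 per year
Total per year = $15,945.24
Monthly = $15,945.24 / 12 = $1,328.77
Reserve = 2 × $1,328.77 = $2,657.54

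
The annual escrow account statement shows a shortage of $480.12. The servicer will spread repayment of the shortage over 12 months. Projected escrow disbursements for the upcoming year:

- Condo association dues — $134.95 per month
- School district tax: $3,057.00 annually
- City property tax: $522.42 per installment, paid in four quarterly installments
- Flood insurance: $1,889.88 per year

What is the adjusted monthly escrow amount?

Condo association dues: $134.95 × 12 = $1,619.40
School district tax: $3,057.00
City property tax: $522.42 × 4 = $2,089.68
Flood insurance: $1,889.88
Total annual escrow = $1,619.40 + $3,057.00 + $2,089.68 + $1,889.88 = $8,655.96
Per month = $8,655.96 ÷ 12 = $721.33
Shortage spread = $480.12 ÷ 12 = $40.01/mo
New monthly escrow = $721.33 + $40.01 = $761.34

$761.34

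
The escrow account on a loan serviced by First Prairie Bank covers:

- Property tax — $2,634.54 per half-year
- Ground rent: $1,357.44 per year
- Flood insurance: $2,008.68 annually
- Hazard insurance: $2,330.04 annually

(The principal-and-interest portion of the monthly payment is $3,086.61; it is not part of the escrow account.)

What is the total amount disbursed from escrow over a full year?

$10,965.24

Property tax: $2,634.54 × 2 = $5,269.08/yr
Ground rent: $1,357.44/yr
Flood insurance: $2,008.68/yr
Hazard insurance: $2,330.04/yr
Total per year = $5,269.08 + $1,357.44 + $2,008.68 + $2,330.04 = $10,965.24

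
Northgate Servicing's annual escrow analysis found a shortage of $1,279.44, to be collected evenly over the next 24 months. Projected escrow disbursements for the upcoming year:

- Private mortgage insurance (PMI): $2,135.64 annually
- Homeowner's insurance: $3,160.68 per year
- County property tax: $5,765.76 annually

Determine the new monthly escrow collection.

Private mortgage insurance (PMI) — $2,135.64/yr
Homeowner's insurance — $3,160.68/yr
County property tax — $5,765.76/yr
Combined annual = $11,062.08
Monthly escrow = $11,062.08 / 12 = $921.84
Monthly shortage recovery: $1,279.44 / 24 = $53.31
New monthly escrow = $921.84 + $53.31 = $975.15

$975.15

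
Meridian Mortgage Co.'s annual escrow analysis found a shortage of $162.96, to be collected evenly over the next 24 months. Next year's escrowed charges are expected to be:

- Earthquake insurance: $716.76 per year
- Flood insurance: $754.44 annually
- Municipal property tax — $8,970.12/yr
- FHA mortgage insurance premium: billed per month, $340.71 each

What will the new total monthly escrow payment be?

Earthquake insurance = $716.76 per year
Flood insurance = $754.44 per year
Municipal property tax = $8,970.12 per year
FHA mortgage insurance premium = $340.71 × 12 = $4,088.52 per year
Yearly total = $716.76 + $754.44 + $8,970.12 + $4,088.52 = $14,529.84
Monthly = $14,529.84 / 12 = $1,210.82
Shortage spread = $162.96 ÷ 24 = $6.79/mo
Adjusted monthly = $1,210.82 + $6.79 = $1,217.61

$1,217.61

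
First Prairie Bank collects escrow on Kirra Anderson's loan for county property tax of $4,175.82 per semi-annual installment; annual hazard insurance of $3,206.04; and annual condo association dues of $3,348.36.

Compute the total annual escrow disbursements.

$14,906.04

County property tax = $4,175.82 × 2 = $8,351.64
Hazard insurance = $3,206.04
Condo association dues = $3,348.36
Annual escrow total = $14,906.04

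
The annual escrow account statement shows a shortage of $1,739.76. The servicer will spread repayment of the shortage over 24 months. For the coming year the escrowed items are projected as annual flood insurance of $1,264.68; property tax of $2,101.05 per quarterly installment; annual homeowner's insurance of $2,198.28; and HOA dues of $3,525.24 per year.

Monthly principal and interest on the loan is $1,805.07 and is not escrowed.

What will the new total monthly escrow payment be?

Flood insurance: $1,264.68
Property tax: $2,101.05 × 4 = $8,404.20
Homeowner's insurance: $2,198.28
HOA dues: $3,525.24
Combined annual = $15,392.40
Monthly = $15,392.40 ÷ 12 = $1,282.70
Shortage per month = $1,739.76 / 24 = $72.49
New monthly escrow = $1,282.70 + $72.49 = $1,355.19

$1,355.19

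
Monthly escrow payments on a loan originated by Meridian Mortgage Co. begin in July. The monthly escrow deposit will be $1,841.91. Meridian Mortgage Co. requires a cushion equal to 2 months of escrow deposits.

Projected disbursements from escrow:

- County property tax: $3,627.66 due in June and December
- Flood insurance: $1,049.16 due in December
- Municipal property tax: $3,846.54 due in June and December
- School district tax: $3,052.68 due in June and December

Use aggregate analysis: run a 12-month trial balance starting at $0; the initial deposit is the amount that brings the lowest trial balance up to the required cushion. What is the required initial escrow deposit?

$4,208.40

Cushion = 2 × $1,841.91 = $3,683.82
Trial balance (start $0, +$1,841.91 each month, − disbursements):
  Jul: +$1,841.91 → $1,841.91
  Aug: +$1,841.91 → $3,683.82
  Sep: +$1,841.91 → $5,525.73
  Oct: +$1,841.91 → $7,367.64
  Nov: +$1,841.91 → $9,209.55
  Dec: +$1,841.91 − $11,576.04 → -$524.58
  Jan: +$1,841.91 → $1,317.33
  Feb: +$1,841.91 → $3,159.24
  Mar: +$1,841.91 → $5,001.15
  Apr: +$1,841.91 → $6,843.06
  May: +$1,841.91 → $8,684.97
  Jun: +$1,841.91 − $10,526.88 → $0.00
Lowest trial balance = -$524.58 (Dec)
Initial deposit = cushion − low point = $3,683.82 − (-$524.58) = $4,208.40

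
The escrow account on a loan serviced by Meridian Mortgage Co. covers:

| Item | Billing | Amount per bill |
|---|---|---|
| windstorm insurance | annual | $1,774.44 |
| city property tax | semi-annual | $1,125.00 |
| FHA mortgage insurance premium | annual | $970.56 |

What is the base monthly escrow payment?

$416.25

Windstorm insurance: $1,774.44 per year
City property tax: $1,125.00 × 2 = $2,250.00 per year
FHA mortgage insurance premium: $970.56 per year
Total per year = $1,774.44 + $2,250.00 + $970.56 = $4,995.00
Per month = $4,995.00 ÷ 12 = $416.25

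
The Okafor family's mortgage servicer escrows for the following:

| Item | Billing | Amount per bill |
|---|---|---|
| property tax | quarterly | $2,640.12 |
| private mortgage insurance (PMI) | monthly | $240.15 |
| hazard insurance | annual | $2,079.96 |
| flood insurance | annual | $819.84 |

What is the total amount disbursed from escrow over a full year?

Property tax = $2,640.12 × 4 = $10,560.48 per year
Private mortgage insurance (PMI) = $240.15 × 12 = $2,881.80 per year
Hazard insurance = $2,079.96 per year
Flood insurance = $819.84 per year
Combined annual = $16,342.08

$16,342.08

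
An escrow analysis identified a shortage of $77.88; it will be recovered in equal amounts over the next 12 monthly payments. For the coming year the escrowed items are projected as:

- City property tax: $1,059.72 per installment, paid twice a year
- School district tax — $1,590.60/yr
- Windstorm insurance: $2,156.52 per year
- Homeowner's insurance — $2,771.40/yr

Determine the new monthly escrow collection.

City property tax — $1,059.72 × 2 = $2,119.44 annually
School district tax — $1,590.60 annually
Windstorm insurance — $2,156.52 annually
Homeowner's insurance — $2,771.40 annually
Annual escrow total = $8,637.96
Monthly escrow = $8,637.96 ÷ 12 = $719.83
Shortage per month = $77.88 / 12 = $6.49
New monthly escrow = $719.83 + $6.49 = $726.32

$726.32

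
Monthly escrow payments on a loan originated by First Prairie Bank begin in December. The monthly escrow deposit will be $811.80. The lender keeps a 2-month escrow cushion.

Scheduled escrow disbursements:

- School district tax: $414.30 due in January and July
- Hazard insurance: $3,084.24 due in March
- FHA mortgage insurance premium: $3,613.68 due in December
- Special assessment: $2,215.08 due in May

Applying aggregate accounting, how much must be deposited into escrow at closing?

Cushion = 2 × $811.80 = $1,623.60
Trial balance (start $0, +$811.80 each month, − disbursements):
  Dec: +$811.80 − $3,613.68 → -$2,801.88
  Jan: +$811.80 − $414.30 → -$2,404.38
  Feb: +$811.80 → -$1,592.58
  Mar: +$811.80 − $3,084.24 → -$3,865.02
  Apr: +$811.80 → -$3,053.22
  May: +$811.80 − $2,215.08 → -$4,456.50
  Jun: +$811.80 → -$3,644.70
  Jul: +$811.80 − $414.30 → -$3,247.20
  Aug: +$811.80 → -$2,435.40
  Sep: +$811.80 → -$1,623.60
  Oct: +$811.80 → -$811.80
  Nov: +$811.80 → $0.00
Lowest trial balance = -$4,456.50 (May)
Initial deposit = cushion − low point = $1,623.60 − (-$4,456.50) = $6,080.10

$6,080.10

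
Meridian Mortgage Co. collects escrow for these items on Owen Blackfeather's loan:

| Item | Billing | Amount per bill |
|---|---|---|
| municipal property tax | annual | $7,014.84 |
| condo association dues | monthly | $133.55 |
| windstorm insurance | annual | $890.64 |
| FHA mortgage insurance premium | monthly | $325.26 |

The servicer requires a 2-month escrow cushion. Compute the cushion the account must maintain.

$2,235.20

Municipal property tax = $7,014.84
Condo association dues = $133.55 × 12 = $1,602.60
Windstorm insurance = $890.64
FHA mortgage insurance premium = $325.26 × 12 = $3,903.12
Total annual escrow = $7,014.84 + $1,602.60 + $890.64 + $3,903.12 = $13,411.20
Monthly = $13,411.20 ÷ 12 = $1,117.60
Cushion = 2 × $1,117.60 = $2,235.20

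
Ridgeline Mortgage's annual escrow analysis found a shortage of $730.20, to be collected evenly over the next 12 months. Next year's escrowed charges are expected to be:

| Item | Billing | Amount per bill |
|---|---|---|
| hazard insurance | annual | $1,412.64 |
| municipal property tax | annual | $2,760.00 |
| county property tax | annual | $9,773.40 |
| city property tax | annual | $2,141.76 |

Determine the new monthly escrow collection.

$1,401.50

Hazard insurance = $1,412.64/yr
Municipal property tax = $2,760.00/yr
County property tax = $9,773.40/yr
City property tax = $2,141.76/yr
Yearly total = $1,412.64 + $2,760.00 + $9,773.40 + $2,141.76 = $16,087.80
Base monthly escrow = $16,087.80 / 12 = $1,340.65
Shortage per month = $730.20 / 12 = $60.85
Adjusted monthly = $1,340.65 + $60.85 = $1,401.50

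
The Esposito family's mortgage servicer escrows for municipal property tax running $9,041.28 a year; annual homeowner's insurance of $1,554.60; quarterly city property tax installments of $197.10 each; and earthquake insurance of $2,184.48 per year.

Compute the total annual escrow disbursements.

Municipal property tax = $9,041.28 annually
Homeowner's insurance = $1,554.60 annually
City property tax = $197.10 × 4 = $788.40 annually
Earthquake insurance = $2,184.48 annually
Total annual escrow = $13,568.76

$13,568.76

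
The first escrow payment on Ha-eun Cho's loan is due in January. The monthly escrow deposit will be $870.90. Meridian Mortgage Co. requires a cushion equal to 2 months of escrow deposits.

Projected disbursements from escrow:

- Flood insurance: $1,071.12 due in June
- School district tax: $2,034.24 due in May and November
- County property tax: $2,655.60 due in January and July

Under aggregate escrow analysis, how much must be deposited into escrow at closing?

Cushion = 2 × $870.90 = $1,741.80
Trial balance (start $0, +$870.90 each month, − disbursements):
  Jan: +$870.90 − $2,655.60 → -$1,784.70
  Feb: +$870.90 → -$913.80
  Mar: +$870.90 → -$42.90
  Apr: +$870.90 → $828.00
  May: +$870.90 − $2,034.24 → -$335.34
  Jun: +$870.90 − $1,071.12 → -$535.56
  Jul: +$870.90 − $2,655.60 → -$2,320.26
  Aug: +$870.90 → -$1,449.36
  Sep: +$870.90 → -$578.46
  Oct: +$870.90 → $292.44
  Nov: +$870.90 − $2,034.24 → -$870.90
  Dec: +$870.90 → $0.00
Lowest trial balance = -$2,320.26 (Jul)
Initial deposit = cushion − low point = $1,741.80 − (-$2,320.26) = $4,062.06

$4,062.06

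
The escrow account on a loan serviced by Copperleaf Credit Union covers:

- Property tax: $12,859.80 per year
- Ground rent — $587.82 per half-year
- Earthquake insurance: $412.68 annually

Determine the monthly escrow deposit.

$1,204.01

Property tax = $12,859.80/yr
Ground rent = $587.82 × 2 = $1,175.64/yr
Earthquake insurance = $412.68/yr
Total annual escrow = $14,448.12
Monthly = $14,448.12 / 12 = $1,204.01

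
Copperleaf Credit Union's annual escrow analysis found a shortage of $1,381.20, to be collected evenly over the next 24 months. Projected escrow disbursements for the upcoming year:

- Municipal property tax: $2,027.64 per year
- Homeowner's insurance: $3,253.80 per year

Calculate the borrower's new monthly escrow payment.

$497.67

Municipal property tax = $2,027.64/yr
Homeowner's insurance = $3,253.80/yr
Annual escrow total = $2,027.64 + $3,253.80 = $5,281.44
Base monthly escrow = $5,281.44 ÷ 12 = $440.12
Monthly shortage recovery: $1,381.20 / 24 = $57.55
New monthly escrow = $440.12 + $57.55 = $497.67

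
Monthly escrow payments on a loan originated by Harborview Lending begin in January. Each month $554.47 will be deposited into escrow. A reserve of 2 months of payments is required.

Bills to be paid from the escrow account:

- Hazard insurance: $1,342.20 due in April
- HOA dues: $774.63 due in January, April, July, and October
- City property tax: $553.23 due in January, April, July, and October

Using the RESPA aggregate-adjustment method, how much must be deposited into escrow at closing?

Cushion = 2 × $554.47 = $1,108.94
Trial balance (start $0, +$554.47 each month, − disbursements):
  Jan: +$554.47 − $1,327.86 → -$773.39
  Feb: +$554.47 → -$218.92
  Mar: +$554.47 → $335.55
  Apr: +$554.47 − $2,670.06 → -$1,780.04
  May: +$554.47 → -$1,225.57
  Jun: +$554.47 → -$671.10
  Jul: +$554.47 − $1,327.86 → -$1,444.49
  Aug: +$554.47 → -$890.02
  Sep: +$554.47 → -$335.55
  Oct: +$554.47 − $1,327.86 → -$1,108.94
  Nov: +$554.47 → -$554.47
  Dec: +$554.47 → $0.00
Lowest trial balance = -$1,780.04 (Apr)
Initial deposit = cushion − low point = $1,108.94 − (-$1,780.04) = $2,888.98

$2,888.98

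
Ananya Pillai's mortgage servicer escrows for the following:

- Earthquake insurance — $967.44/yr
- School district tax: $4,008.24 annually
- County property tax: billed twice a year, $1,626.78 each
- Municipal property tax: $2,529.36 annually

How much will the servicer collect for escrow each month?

$896.55

Earthquake insurance — $967.44 per year
School district tax — $4,008.24 per year
County property tax — $1,626.78 × 2 = $3,253.56 per year
Municipal property tax — $2,529.36 per year
Combined annual = $10,758.60
Per month = $10,758.60 / 12 = $896.55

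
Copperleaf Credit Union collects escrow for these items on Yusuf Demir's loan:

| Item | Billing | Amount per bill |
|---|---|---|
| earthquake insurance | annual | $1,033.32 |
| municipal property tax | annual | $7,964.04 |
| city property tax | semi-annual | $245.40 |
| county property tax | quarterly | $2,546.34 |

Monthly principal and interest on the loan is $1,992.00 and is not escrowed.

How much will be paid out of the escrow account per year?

Earthquake insurance: $1,033.32/yr
Municipal property tax: $7,964.04/yr
City property tax: $245.40 × 2 = $490.80/yr
County property tax: $2,546.34 × 4 = $10,185.36/yr
Yearly total = $1,033.32 + $7,964.04 + $490.80 + $10,185.36 = $19,673.52

$19,673.52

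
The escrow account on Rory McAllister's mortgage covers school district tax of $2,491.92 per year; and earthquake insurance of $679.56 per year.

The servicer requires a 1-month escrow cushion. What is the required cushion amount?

School district tax = $2,491.92 per year
Earthquake insurance = $679.56 per year
Total annual escrow = $3,171.48
Per month = $3,171.48 ÷ 12 = $264.29
Reserve = 1 × $264.29 = $264.29

$264.29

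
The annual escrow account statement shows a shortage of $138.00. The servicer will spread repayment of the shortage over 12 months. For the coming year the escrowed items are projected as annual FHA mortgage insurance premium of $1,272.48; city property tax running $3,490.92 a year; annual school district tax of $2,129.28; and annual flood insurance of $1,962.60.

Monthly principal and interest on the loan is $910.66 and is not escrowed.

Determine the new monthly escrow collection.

$749.44

FHA mortgage insurance premium = $1,272.48
City property tax = $3,490.92
School district tax = $2,129.28
Flood insurance = $1,962.60
Total annual escrow = $8,855.28
Base monthly escrow = $8,855.28 ÷ 12 = $737.94
Shortage per month = $138.00 ÷ 12 = $11.50
Adjusted monthly = $737.94 + $11.50 = $749.44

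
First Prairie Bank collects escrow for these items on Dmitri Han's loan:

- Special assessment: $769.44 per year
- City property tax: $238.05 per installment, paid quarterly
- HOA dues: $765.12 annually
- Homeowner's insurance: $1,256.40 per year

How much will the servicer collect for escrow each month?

$311.93

Special assessment = $769.44 per year
City property tax = $238.05 × 4 = $952.20 per year
HOA dues = $765.12 per year
Homeowner's insurance = $1,256.40 per year
Total annual escrow = $769.44 + $952.20 + $765.12 + $1,256.40 = $3,743.16
Monthly escrow = $3,743.16 / 12 = $311.93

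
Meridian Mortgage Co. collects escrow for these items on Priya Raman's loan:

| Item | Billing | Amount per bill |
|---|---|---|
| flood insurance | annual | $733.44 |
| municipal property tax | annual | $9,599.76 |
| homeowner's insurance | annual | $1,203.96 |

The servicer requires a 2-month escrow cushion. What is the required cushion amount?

$1,922.86

Flood insurance: $733.44 per year
Municipal property tax: $9,599.76 per year
Homeowner's insurance: $1,203.96 per year
Yearly total = $733.44 + $9,599.76 + $1,203.96 = $11,537.16
Per month = $11,537.16 ÷ 12 = $961.43
Reserve = 2 × $961.43 = $1,922.86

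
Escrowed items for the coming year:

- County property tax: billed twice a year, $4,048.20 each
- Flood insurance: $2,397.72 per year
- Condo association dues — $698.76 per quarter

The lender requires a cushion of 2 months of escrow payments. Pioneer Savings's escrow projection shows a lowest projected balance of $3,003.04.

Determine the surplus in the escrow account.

$788.18

County property tax: $4,048.20 × 2 = $8,096.40 per year
Flood insurance: $2,397.72 per year
Condo association dues: $698.76 × 4 = $2,795.04 per year
Combined annual = $8,096.40 + $2,397.72 + $2,795.04 = $13,289.16
Monthly escrow = $13,289.16 / 12 = $1,107.43
Required reserve = 2 × $1,107.43 = $2,214.86
Surplus = $3,003.04 − $2,214.86 = $788.18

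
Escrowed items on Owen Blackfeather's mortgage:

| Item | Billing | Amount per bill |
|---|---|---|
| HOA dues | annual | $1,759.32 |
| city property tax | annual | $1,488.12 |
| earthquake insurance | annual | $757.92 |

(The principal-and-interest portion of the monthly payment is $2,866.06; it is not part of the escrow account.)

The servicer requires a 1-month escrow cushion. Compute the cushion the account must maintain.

HOA dues = $1,759.32 per year
City property tax = $1,488.12 per year
Earthquake insurance = $757.92 per year
Total annual escrow = $1,759.32 + $1,488.12 + $757.92 = $4,005.36
Per month = $4,005.36 ÷ 12 = $333.78
Cushion = 1 × $333.78 = $333.78

$333.78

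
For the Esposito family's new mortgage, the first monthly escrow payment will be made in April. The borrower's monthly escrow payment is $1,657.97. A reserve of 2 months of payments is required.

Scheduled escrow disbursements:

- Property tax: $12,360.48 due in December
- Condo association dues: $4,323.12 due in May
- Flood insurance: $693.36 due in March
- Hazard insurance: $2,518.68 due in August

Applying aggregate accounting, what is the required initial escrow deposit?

Cushion = 2 × $1,657.97 = $3,315.94
Trial balance (start $0, +$1,657.97 each month, − disbursements):
  Apr: +$1,657.97 → $1,657.97
  May: +$1,657.97 − $4,323.12 → -$1,007.18
  Jun: +$1,657.97 → $650.79
  Jul: +$1,657.97 → $2,308.76
  Aug: +$1,657.97 − $2,518.68 → $1,448.05
  Sep: +$1,657.97 → $3,106.02
  Oct: +$1,657.97 → $4,763.99
  Nov: +$1,657.97 → $6,421.96
  Dec: +$1,657.97 − $12,360.48 → -$4,280.55
  Jan: +$1,657.97 → -$2,622.58
  Feb: +$1,657.97 → -$964.61
  Mar: +$1,657.97 − $693.36 → $0.00
Lowest trial balance = -$4,280.55 (Dec)
Initial deposit = cushion − low point = $3,315.94 − (-$4,280.55) = $7,596.49

$7,596.49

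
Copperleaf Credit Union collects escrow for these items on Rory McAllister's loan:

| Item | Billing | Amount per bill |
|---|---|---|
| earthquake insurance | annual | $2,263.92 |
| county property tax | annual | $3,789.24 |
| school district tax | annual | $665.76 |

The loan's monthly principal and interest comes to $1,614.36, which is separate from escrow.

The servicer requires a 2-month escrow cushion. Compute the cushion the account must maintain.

$1,119.82

Earthquake insurance: $2,263.92
County property tax: $3,789.24
School district tax: $665.76
Combined annual = $2,263.92 + $3,789.24 + $665.76 = $6,718.92
Base monthly escrow = $6,718.92 / 12 = $559.91
Cushion = 2 × $559.91 = $1,119.82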